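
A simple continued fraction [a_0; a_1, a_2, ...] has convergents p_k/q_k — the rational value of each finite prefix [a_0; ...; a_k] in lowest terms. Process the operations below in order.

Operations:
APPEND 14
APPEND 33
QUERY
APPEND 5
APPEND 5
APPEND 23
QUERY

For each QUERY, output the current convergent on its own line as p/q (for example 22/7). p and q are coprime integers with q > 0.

463/33
280813/20015

APPEND 14: p_0 = 14·1 + 0 = 14, q_0 = 14·0 + 1 = 1 → 14/1
APPEND 33: p_1 = 33·14 + 1 = 463, q_1 = 33·1 + 0 = 33 → 463/33
APPEND 5: p_2 = 5·463 + 14 = 2329, q_2 = 5·33 + 1 = 166 → 2329/166
APPEND 5: p_3 = 5·2329 + 463 = 12108, q_3 = 5·166 + 33 = 863 → 12108/863
APPEND 23: p_4 = 23·12108 + 2329 = 280813, q_4 = 23·863 + 166 = 20015 → 280813/20015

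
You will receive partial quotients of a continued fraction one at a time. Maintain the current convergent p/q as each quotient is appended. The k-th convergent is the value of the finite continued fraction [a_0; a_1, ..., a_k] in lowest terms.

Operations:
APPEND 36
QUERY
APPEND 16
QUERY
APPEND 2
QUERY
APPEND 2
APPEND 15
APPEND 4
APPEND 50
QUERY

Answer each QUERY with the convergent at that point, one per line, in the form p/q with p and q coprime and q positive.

36/1
577/16
1190/33
9302395/257963

APPEND 36: p_0 = 36·1 + 0 = 36, q_0 = 36·0 + 1 = 1 → 36/1
APPEND 16: p_1 = 16·36 + 1 = 577, q_1 = 16·1 + 0 = 16 → 577/16
APPEND 2: p_2 = 2·577 + 36 = 1190, q_2 = 2·16 + 1 = 33 → 1190/33
APPEND 2: p_3 = 2·1190 + 577 = 2957, q_3 = 2·33 + 16 = 82 → 2957/82
APPEND 15: p_4 = 15·2957 + 1190 = 45545, q_4 = 15·82 + 33 = 1263 → 45545/1263
APPEND 4: p_5 = 4·45545 + 2957 = 185137, q_5 = 4·1263 + 82 = 5134 → 185137/5134
APPEND 50: p_6 = 50·185137 + 45545 = 9302395, q_6 = 50·5134 + 1263 = 257963 → 9302395/257963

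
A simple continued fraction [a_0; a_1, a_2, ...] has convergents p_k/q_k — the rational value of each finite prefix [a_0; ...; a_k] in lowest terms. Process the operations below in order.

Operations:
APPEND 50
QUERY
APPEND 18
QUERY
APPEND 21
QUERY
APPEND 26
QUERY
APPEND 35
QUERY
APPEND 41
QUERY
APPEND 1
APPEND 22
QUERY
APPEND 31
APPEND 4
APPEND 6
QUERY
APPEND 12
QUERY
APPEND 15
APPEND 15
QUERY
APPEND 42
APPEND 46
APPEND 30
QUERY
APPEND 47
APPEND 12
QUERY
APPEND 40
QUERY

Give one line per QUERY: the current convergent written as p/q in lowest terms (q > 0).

APPEND 50: p_0 = 50·1 + 0 = 50, q_0 = 50·0 + 1 = 1 → 50/1
APPEND 18: p_1 = 18·50 + 1 = 901, q_1 = 18·1 + 0 = 18 → 901/18
APPEND 21: p_2 = 21·901 + 50 = 18971, q_2 = 21·18 + 1 = 379 → 18971/379
APPEND 26: p_3 = 26·18971 + 901 = 494147, q_3 = 26·379 + 18 = 9872 → 494147/9872
APPEND 35: p_4 = 35·494147 + 18971 = 17314116, q_4 = 35·9872 + 379 = 345899 → 17314116/345899
APPEND 41: p_5 = 41·17314116 + 494147 = 710372903, q_5 = 41·345899 + 9872 = 14191731 → 710372903/14191731
APPEND 1: p_6 = 1·710372903 + 17314116 = 727687019, q_6 = 1·14191731 + 345899 = 14537630 → 727687019/14537630
APPEND 22: p_7 = 22·727687019 + 710372903 = 16719487321, q_7 = 22·14537630 + 14191731 = 334019591 → 16719487321/334019591
APPEND 31: p_8 = 31·16719487321 + 727687019 = 519031793970, q_8 = 31·334019591 + 14537630 = 10369144951 → 519031793970/10369144951
APPEND 4: p_9 = 4·519031793970 + 16719487321 = 2092846663201, q_9 = 4·10369144951 + 334019591 = 41810599395 → 2092846663201/41810599395
APPEND 6: p_10 = 6·2092846663201 + 519031793970 = 13076111773176, q_10 = 6·41810599395 + 10369144951 = 261232741321 → 13076111773176/261232741321
APPEND 12: p_11 = 12·13076111773176 + 2092846663201 = 159006187941313, q_11 = 12·261232741321 + 41810599395 = 3176603495247 → 159006187941313/3176603495247
APPEND 15: p_12 = 15·159006187941313 + 13076111773176 = 2398168930892871, q_12 = 15·3176603495247 + 261232741321 = 47910285170026 → 2398168930892871/47910285170026
APPEND 15: p_13 = 15·2398168930892871 + 159006187941313 = 36131540151334378, q_13 = 15·47910285170026 + 3176603495247 = 721830881045637 → 36131540151334378/721830881045637
APPEND 42: p_14 = 42·36131540151334378 + 2398168930892871 = 1519922855286936747, q_14 = 42·721830881045637 + 47910285170026 = 30364807289086780 → 1519922855286936747/30364807289086780
APPEND 46: p_15 = 46·1519922855286936747 + 36131540151334378 = 69952582883350424740, q_15 = 46·30364807289086780 + 721830881045637 = 1397502966179037517 → 69952582883350424740/1397502966179037517
APPEND 30: p_16 = 30·69952582883350424740 + 1519922855286936747 = 2100097409355799678947, q_16 = 30·1397502966179037517 + 30364807289086780 = 41955453792660212290 → 2100097409355799678947/41955453792660212290
APPEND 47: p_17 = 47·2100097409355799678947 + 69952582883350424740 = 98774530822605935335249, q_17 = 47·41955453792660212290 + 1397502966179037517 = 1973303831221209015147 → 98774530822605935335249/1973303831221209015147
APPEND 12: p_18 = 12·98774530822605935335249 + 2100097409355799678947 = 1187394467280627023701935, q_18 = 12·1973303831221209015147 + 41955453792660212290 = 23721601428447168394054 → 1187394467280627023701935/23721601428447168394054
APPEND 40: p_19 = 40·1187394467280627023701935 + 98774530822605935335249 = 47594553222047686883412649, q_19 = 40·23721601428447168394054 + 1973303831221209015147 = 950837360969107944777307 → 47594553222047686883412649/950837360969107944777307

50/1
901/18
18971/379
494147/9872
17314116/345899
710372903/14191731
16719487321/334019591
13076111773176/261232741321
159006187941313/3176603495247
36131540151334378/721830881045637
2100097409355799678947/41955453792660212290
1187394467280627023701935/23721601428447168394054
47594553222047686883412649/950837360969107944777307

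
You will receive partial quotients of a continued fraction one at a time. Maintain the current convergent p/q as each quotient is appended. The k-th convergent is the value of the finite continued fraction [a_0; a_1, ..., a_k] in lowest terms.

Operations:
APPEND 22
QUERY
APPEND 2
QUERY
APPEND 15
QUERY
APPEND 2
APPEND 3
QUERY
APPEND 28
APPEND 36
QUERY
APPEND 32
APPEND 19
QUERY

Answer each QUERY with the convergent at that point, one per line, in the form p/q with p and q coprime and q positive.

22/1
45/2
697/31
5014/223
5110930/227311
3115251159/138552251

APPEND 22: p_0 = 22·1 + 0 = 22, q_0 = 22·0 + 1 = 1 → 22/1
APPEND 2: p_1 = 2·22 + 1 = 45, q_1 = 2·1 + 0 = 2 → 45/2
APPEND 15: p_2 = 15·45 + 22 = 697, q_2 = 15·2 + 1 = 31 → 697/31
APPEND 2: p_3 = 2·697 + 45 = 1439, q_3 = 2·31 + 2 = 64 → 1439/64
APPEND 3: p_4 = 3·1439 + 697 = 5014, q_4 = 3·64 + 31 = 223 → 5014/223
APPEND 28: p_5 = 28·5014 + 1439 = 141831, q_5 = 28·223 + 64 = 6308 → 141831/6308
APPEND 36: p_6 = 36·141831 + 5014 = 5110930, q_6 = 36·6308 + 223 = 227311 → 5110930/227311
APPEND 32: p_7 = 32·5110930 + 141831 = 163691591, q_7 = 32·227311 + 6308 = 7280260 → 163691591/7280260
APPEND 19: p_8 = 19·163691591 + 5110930 = 3115251159, q_8 = 19·7280260 + 227311 = 138552251 → 3115251159/138552251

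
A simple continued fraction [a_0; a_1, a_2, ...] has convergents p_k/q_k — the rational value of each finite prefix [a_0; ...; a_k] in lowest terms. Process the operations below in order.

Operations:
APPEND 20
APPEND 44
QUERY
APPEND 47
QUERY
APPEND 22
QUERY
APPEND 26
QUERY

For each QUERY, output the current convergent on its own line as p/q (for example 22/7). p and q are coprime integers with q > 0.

881/44
41427/2069
912275/45562
23760577/1186681

APPEND 20: p_0 = 20·1 + 0 = 20, q_0 = 20·0 + 1 = 1 → 20/1
APPEND 44: p_1 = 44·20 + 1 = 881, q_1 = 44·1 + 0 = 44 → 881/44
APPEND 47: p_2 = 47·881 + 20 = 41427, q_2 = 47·44 + 1 = 2069 → 41427/2069
APPEND 22: p_3 = 22·41427 + 881 = 912275, q_3 = 22·2069 + 44 = 45562 → 912275/45562
APPEND 26: p_4 = 26·912275 + 41427 = 23760577, q_4 = 26·45562 + 2069 = 1186681 → 23760577/1186681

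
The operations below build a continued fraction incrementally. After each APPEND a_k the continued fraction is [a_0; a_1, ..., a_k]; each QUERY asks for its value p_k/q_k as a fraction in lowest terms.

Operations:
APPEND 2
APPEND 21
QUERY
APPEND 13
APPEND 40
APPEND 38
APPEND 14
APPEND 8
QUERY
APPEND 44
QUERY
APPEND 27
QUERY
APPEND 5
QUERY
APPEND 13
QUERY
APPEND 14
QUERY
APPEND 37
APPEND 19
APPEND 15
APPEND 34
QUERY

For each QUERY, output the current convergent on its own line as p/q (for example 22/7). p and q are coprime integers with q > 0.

43/21
96785259/47271224
4270542689/2085790565
115401437862/56363616479
581277731999/283903872960
7672011953849/3747113964959
107989445085885/52743499382386
39059154067361007577/19077016895400706309

APPEND 2: p_0 = 2·1 + 0 = 2, q_0 = 2·0 + 1 = 1 → 2/1
APPEND 21: p_1 = 21·2 + 1 = 43, q_1 = 21·1 + 0 = 21 → 43/21
APPEND 13: p_2 = 13·43 + 2 = 561, q_2 = 13·21 + 1 = 274 → 561/274
APPEND 40: p_3 = 40·561 + 43 = 22483, q_3 = 40·274 + 21 = 10981 → 22483/10981
APPEND 38: p_4 = 38·22483 + 561 = 854915, q_4 = 38·10981 + 274 = 417552 → 854915/417552
APPEND 14: p_5 = 14·854915 + 22483 = 11991293, q_5 = 14·417552 + 10981 = 5856709 → 11991293/5856709
APPEND 8: p_6 = 8·11991293 + 854915 = 96785259, q_6 = 8·5856709 + 417552 = 47271224 → 96785259/47271224
APPEND 44: p_7 = 44·96785259 + 11991293 = 4270542689, q_7 = 44·47271224 + 5856709 = 2085790565 → 4270542689/2085790565
APPEND 27: p_8 = 27·4270542689 + 96785259 = 115401437862, q_8 = 27·2085790565 + 47271224 = 56363616479 → 115401437862/56363616479
APPEND 5: p_9 = 5·115401437862 + 4270542689 = 581277731999, q_9 = 5·56363616479 + 2085790565 = 283903872960 → 581277731999/283903872960
APPEND 13: p_10 = 13·581277731999 + 115401437862 = 7672011953849, q_10 = 13·283903872960 + 56363616479 = 3747113964959 → 7672011953849/3747113964959
APPEND 14: p_11 = 14·7672011953849 + 581277731999 = 107989445085885, q_11 = 14·3747113964959 + 283903872960 = 52743499382386 → 107989445085885/52743499382386
APPEND 37: p_12 = 37·107989445085885 + 7672011953849 = 4003281480131594, q_12 = 37·52743499382386 + 3747113964959 = 1955256591113241 → 4003281480131594/1955256591113241
APPEND 19: p_13 = 19·4003281480131594 + 107989445085885 = 76170337567586171, q_13 = 19·1955256591113241 + 52743499382386 = 37202618730533965 → 76170337567586171/37202618730533965
APPEND 15: p_14 = 15·76170337567586171 + 4003281480131594 = 1146558344993924159, q_14 = 15·37202618730533965 + 1955256591113241 = 559994537549122716 → 1146558344993924159/559994537549122716
APPEND 34: p_15 = 34·1146558344993924159 + 76170337567586171 = 39059154067361007577, q_15 = 34·559994537549122716 + 37202618730533965 = 19077016895400706309 → 39059154067361007577/19077016895400706309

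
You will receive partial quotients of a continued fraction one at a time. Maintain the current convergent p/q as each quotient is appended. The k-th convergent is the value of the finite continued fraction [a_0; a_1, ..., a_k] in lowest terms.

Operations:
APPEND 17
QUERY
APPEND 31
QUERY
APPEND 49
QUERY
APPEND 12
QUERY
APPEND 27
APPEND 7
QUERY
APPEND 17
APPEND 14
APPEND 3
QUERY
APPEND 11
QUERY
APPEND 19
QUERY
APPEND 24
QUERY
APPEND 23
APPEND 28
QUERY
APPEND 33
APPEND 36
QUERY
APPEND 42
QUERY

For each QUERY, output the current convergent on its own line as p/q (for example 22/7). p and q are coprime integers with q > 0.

17/1
528/31
25889/1520
311196/18271
59308463/3482130
43894823625/2577161411
497135777066/29187932309
9489474587879/557147875282
228244525886162/13400736939077
147483424485035102/8659075466212561
175547119801225642058/10306756596835800937
7377851243773053094407/433169835331586127920

APPEND 17: p_0 = 17·1 + 0 = 17, q_0 = 17·0 + 1 = 1 → 17/1
APPEND 31: p_1 = 31·17 + 1 = 528, q_1 = 31·1 + 0 = 31 → 528/31
APPEND 49: p_2 = 49·528 + 17 = 25889, q_2 = 49·31 + 1 = 1520 → 25889/1520
APPEND 12: p_3 = 12·25889 + 528 = 311196, q_3 = 12·1520 + 31 = 18271 → 311196/18271
APPEND 27: p_4 = 27·311196 + 25889 = 8428181, q_4 = 27·18271 + 1520 = 494837 → 8428181/494837
APPEND 7: p_5 = 7·8428181 + 311196 = 59308463, q_5 = 7·494837 + 18271 = 3482130 → 59308463/3482130
APPEND 17: p_6 = 17·59308463 + 8428181 = 1016672052, q_6 = 17·3482130 + 494837 = 59691047 → 1016672052/59691047
APPEND 14: p_7 = 14·1016672052 + 59308463 = 14292717191, q_7 = 14·59691047 + 3482130 = 839156788 → 14292717191/839156788
APPEND 3: p_8 = 3·14292717191 + 1016672052 = 43894823625, q_8 = 3·839156788 + 59691047 = 2577161411 → 43894823625/2577161411
APPEND 11: p_9 = 11·43894823625 + 14292717191 = 497135777066, q_9 = 11·2577161411 + 839156788 = 29187932309 → 497135777066/29187932309
APPEND 19: p_10 = 19·497135777066 + 43894823625 = 9489474587879, q_10 = 19·29187932309 + 2577161411 = 557147875282 → 9489474587879/557147875282
APPEND 24: p_11 = 24·9489474587879 + 497135777066 = 228244525886162, q_11 = 24·557147875282 + 29187932309 = 13400736939077 → 228244525886162/13400736939077
APPEND 23: p_12 = 23·228244525886162 + 9489474587879 = 5259113569969605, q_12 = 23·13400736939077 + 557147875282 = 308774097474053 → 5259113569969605/308774097474053
APPEND 28: p_13 = 28·5259113569969605 + 228244525886162 = 147483424485035102, q_13 = 28·308774097474053 + 13400736939077 = 8659075466212561 → 147483424485035102/8659075466212561
APPEND 33: p_14 = 33·147483424485035102 + 5259113569969605 = 4872212121576127971, q_14 = 33·8659075466212561 + 308774097474053 = 286058264482488566 → 4872212121576127971/286058264482488566
APPEND 36: p_15 = 36·4872212121576127971 + 147483424485035102 = 175547119801225642058, q_15 = 36·286058264482488566 + 8659075466212561 = 10306756596835800937 → 175547119801225642058/10306756596835800937
APPEND 42: p_16 = 42·175547119801225642058 + 4872212121576127971 = 7377851243773053094407, q_16 = 42·10306756596835800937 + 286058264482488566 = 433169835331586127920 → 7377851243773053094407/433169835331586127920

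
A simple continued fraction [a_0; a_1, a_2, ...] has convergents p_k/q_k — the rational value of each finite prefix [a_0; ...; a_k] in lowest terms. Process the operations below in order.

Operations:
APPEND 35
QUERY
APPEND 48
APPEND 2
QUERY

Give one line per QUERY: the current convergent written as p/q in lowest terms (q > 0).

APPEND 35: p_0 = 35·1 + 0 = 35, q_0 = 35·0 + 1 = 1 → 35/1
APPEND 48: p_1 = 48·35 + 1 = 1681, q_1 = 48·1 + 0 = 48 → 1681/48
APPEND 2: p_2 = 2·1681 + 35 = 3397, q_2 = 2·48 + 1 = 97 → 3397/97

35/1
3397/97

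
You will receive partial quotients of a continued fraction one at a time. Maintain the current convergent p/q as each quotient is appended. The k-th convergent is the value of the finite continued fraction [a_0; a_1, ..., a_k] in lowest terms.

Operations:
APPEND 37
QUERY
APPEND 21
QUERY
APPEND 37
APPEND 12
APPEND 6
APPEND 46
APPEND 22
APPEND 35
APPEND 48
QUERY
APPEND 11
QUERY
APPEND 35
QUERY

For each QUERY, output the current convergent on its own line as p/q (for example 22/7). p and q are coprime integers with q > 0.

APPEND 37: p_0 = 37·1 + 0 = 37, q_0 = 37·0 + 1 = 1 → 37/1
APPEND 21: p_1 = 21·37 + 1 = 778, q_1 = 21·1 + 0 = 21 → 778/21
APPEND 37: p_2 = 37·778 + 37 = 28823, q_2 = 37·21 + 1 = 778 → 28823/778
APPEND 12: p_3 = 12·28823 + 778 = 346654, q_3 = 12·778 + 21 = 9357 → 346654/9357
APPEND 6: p_4 = 6·346654 + 28823 = 2108747, q_4 = 6·9357 + 778 = 56920 → 2108747/56920
APPEND 46: p_5 = 46·2108747 + 346654 = 97349016, q_5 = 46·56920 + 9357 = 2627677 → 97349016/2627677
APPEND 22: p_6 = 22·97349016 + 2108747 = 2143787099, q_6 = 22·2627677 + 56920 = 57865814 → 2143787099/57865814
APPEND 35: p_7 = 35·2143787099 + 97349016 = 75129897481, q_7 = 35·57865814 + 2627677 = 2027931167 → 75129897481/2027931167
APPEND 48: p_8 = 48·75129897481 + 2143787099 = 3608378866187, q_8 = 48·2027931167 + 57865814 = 97398561830 → 3608378866187/97398561830
APPEND 11: p_9 = 11·3608378866187 + 75129897481 = 39767297425538, q_9 = 11·97398561830 + 2027931167 = 1073412111297 → 39767297425538/1073412111297
APPEND 35: p_10 = 35·39767297425538 + 3608378866187 = 1395463788760017, q_10 = 35·1073412111297 + 97398561830 = 37666822457225 → 1395463788760017/37666822457225

37/1
778/21
3608378866187/97398561830
39767297425538/1073412111297
1395463788760017/37666822457225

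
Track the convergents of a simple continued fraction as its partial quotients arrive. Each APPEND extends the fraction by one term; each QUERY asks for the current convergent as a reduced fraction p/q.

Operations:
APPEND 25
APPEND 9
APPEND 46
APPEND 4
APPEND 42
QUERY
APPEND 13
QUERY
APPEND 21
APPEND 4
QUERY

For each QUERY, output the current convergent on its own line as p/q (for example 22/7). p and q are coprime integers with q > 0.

1770641/70513
23060243/918338
1967203219/78340782

APPEND 25: p_0 = 25·1 + 0 = 25, q_0 = 25·0 + 1 = 1 → 25/1
APPEND 9: p_1 = 9·25 + 1 = 226, q_1 = 9·1 + 0 = 9 → 226/9
APPEND 46: p_2 = 46·226 + 25 = 10421, q_2 = 46·9 + 1 = 415 → 10421/415
APPEND 4: p_3 = 4·10421 + 226 = 41910, q_3 = 4·415 + 9 = 1669 → 41910/1669
APPEND 42: p_4 = 42·41910 + 10421 = 1770641, q_4 = 42·1669 + 415 = 70513 → 1770641/70513
APPEND 13: p_5 = 13·1770641 + 41910 = 23060243, q_5 = 13·70513 + 1669 = 918338 → 23060243/918338
APPEND 21: p_6 = 21·23060243 + 1770641 = 486035744, q_6 = 21·918338 + 70513 = 19355611 → 486035744/19355611
APPEND 4: p_7 = 4·486035744 + 23060243 = 1967203219, q_7 = 4·19355611 + 918338 = 78340782 → 1967203219/78340782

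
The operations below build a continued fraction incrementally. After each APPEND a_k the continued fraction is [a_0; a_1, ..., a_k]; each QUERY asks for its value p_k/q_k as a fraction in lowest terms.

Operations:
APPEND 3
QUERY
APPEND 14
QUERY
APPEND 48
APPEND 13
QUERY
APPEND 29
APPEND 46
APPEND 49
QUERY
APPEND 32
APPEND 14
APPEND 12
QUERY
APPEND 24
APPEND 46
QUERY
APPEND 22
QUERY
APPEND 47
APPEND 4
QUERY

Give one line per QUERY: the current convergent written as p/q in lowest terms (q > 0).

3/1
43/14
26914/8763
1766020901/575003387
9577921554388/3118500653687
10620101913563162/3457826896117805
233872905663433233/76147294071014843
44244459578043133685/14405669887006276547

APPEND 3: p_0 = 3·1 + 0 = 3, q_0 = 3·0 + 1 = 1 → 3/1
APPEND 14: p_1 = 14·3 + 1 = 43, q_1 = 14·1 + 0 = 14 → 43/14
APPEND 48: p_2 = 48·43 + 3 = 2067, q_2 = 48·14 + 1 = 673 → 2067/673
APPEND 13: p_3 = 13·2067 + 43 = 26914, q_3 = 13·673 + 14 = 8763 → 26914/8763
APPEND 29: p_4 = 29·26914 + 2067 = 782573, q_4 = 29·8763 + 673 = 254800 → 782573/254800
APPEND 46: p_5 = 46·782573 + 26914 = 36025272, q_5 = 46·254800 + 8763 = 11729563 → 36025272/11729563
APPEND 49: p_6 = 49·36025272 + 782573 = 1766020901, q_6 = 49·11729563 + 254800 = 575003387 → 1766020901/575003387
APPEND 32: p_7 = 32·1766020901 + 36025272 = 56548694104, q_7 = 32·575003387 + 11729563 = 18411837947 → 56548694104/18411837947
APPEND 14: p_8 = 14·56548694104 + 1766020901 = 793447738357, q_8 = 14·18411837947 + 575003387 = 258340734645 → 793447738357/258340734645
APPEND 12: p_9 = 12·793447738357 + 56548694104 = 9577921554388, q_9 = 12·258340734645 + 18411837947 = 3118500653687 → 9577921554388/3118500653687
APPEND 24: p_10 = 24·9577921554388 + 793447738357 = 230663565043669, q_10 = 24·3118500653687 + 258340734645 = 75102356423133 → 230663565043669/75102356423133
APPEND 46: p_11 = 46·230663565043669 + 9577921554388 = 10620101913563162, q_11 = 46·75102356423133 + 3118500653687 = 3457826896117805 → 10620101913563162/3457826896117805
APPEND 22: p_12 = 22·10620101913563162 + 230663565043669 = 233872905663433233, q_12 = 22·3457826896117805 + 75102356423133 = 76147294071014843 → 233872905663433233/76147294071014843
APPEND 47: p_13 = 47·233872905663433233 + 10620101913563162 = 11002646668094925113, q_13 = 47·76147294071014843 + 3457826896117805 = 3582380648233815426 → 11002646668094925113/3582380648233815426
APPEND 4: p_14 = 4·11002646668094925113 + 233872905663433233 = 44244459578043133685, q_14 = 4·3582380648233815426 + 76147294071014843 = 14405669887006276547 → 44244459578043133685/14405669887006276547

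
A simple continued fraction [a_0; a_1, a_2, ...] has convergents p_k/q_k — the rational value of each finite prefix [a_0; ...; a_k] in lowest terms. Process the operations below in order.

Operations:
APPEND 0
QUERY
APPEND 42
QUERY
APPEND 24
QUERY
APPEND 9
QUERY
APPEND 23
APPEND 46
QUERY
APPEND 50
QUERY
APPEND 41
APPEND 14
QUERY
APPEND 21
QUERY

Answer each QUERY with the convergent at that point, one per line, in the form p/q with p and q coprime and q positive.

APPEND 0: p_0 = 0·1 + 0 = 0, q_0 = 0·0 + 1 = 1 → 0/1
APPEND 42: p_1 = 42·0 + 1 = 1, q_1 = 42·1 + 0 = 42 → 1/42
APPEND 24: p_2 = 24·1 + 0 = 24, q_2 = 24·42 + 1 = 1009 → 24/1009
APPEND 9: p_3 = 9·24 + 1 = 217, q_3 = 9·1009 + 42 = 9123 → 217/9123
APPEND 23: p_4 = 23·217 + 24 = 5015, q_4 = 23·9123 + 1009 = 210838 → 5015/210838
APPEND 46: p_5 = 46·5015 + 217 = 230907, q_5 = 46·210838 + 9123 = 9707671 → 230907/9707671
APPEND 50: p_6 = 50·230907 + 5015 = 11550365, q_6 = 50·9707671 + 210838 = 485594388 → 11550365/485594388
APPEND 41: p_7 = 41·11550365 + 230907 = 473795872, q_7 = 41·485594388 + 9707671 = 19919077579 → 473795872/19919077579
APPEND 14: p_8 = 14·473795872 + 11550365 = 6644692573, q_8 = 14·19919077579 + 485594388 = 279352680494 → 6644692573/279352680494
APPEND 21: p_9 = 21·6644692573 + 473795872 = 140012339905, q_9 = 21·279352680494 + 19919077579 = 5886325367953 → 140012339905/5886325367953

0/1
1/42
24/1009
217/9123
230907/9707671
11550365/485594388
6644692573/279352680494
140012339905/5886325367953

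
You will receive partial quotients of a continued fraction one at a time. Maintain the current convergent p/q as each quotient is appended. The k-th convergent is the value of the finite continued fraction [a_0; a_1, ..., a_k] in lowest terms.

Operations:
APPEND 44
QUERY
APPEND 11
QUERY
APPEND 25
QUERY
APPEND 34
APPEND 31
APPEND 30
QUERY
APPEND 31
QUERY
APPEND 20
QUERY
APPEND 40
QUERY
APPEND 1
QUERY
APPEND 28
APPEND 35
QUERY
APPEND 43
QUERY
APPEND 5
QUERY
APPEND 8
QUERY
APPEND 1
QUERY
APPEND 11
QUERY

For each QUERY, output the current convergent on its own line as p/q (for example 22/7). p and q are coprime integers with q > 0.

APPEND 44: p_0 = 44·1 + 0 = 44, q_0 = 44·0 + 1 = 1 → 44/1
APPEND 11: p_1 = 11·44 + 1 = 485, q_1 = 11·1 + 0 = 11 → 485/11
APPEND 25: p_2 = 25·485 + 44 = 12169, q_2 = 25·11 + 1 = 276 → 12169/276
APPEND 34: p_3 = 34·12169 + 485 = 414231, q_3 = 34·276 + 11 = 9395 → 414231/9395
APPEND 31: p_4 = 31·414231 + 12169 = 12853330, q_4 = 31·9395 + 276 = 291521 → 12853330/291521
APPEND 30: p_5 = 30·12853330 + 414231 = 386014131, q_5 = 30·291521 + 9395 = 8755025 → 386014131/8755025
APPEND 31: p_6 = 31·386014131 + 12853330 = 11979291391, q_6 = 31·8755025 + 291521 = 271697296 → 11979291391/271697296
APPEND 20: p_7 = 20·11979291391 + 386014131 = 239971841951, q_7 = 20·271697296 + 8755025 = 5442700945 → 239971841951/5442700945
APPEND 40: p_8 = 40·239971841951 + 11979291391 = 9610852969431, q_8 = 40·5442700945 + 271697296 = 217979735096 → 9610852969431/217979735096
APPEND 1: p_9 = 1·9610852969431 + 239971841951 = 9850824811382, q_9 = 1·217979735096 + 5442700945 = 223422436041 → 9850824811382/223422436041
APPEND 28: p_10 = 28·9850824811382 + 9610852969431 = 285433947688127, q_10 = 28·223422436041 + 217979735096 = 6473807944244 → 285433947688127/6473807944244
APPEND 35: p_11 = 35·285433947688127 + 9850824811382 = 10000038993895827, q_11 = 35·6473807944244 + 223422436041 = 226806700484581 → 10000038993895827/226806700484581
APPEND 43: p_12 = 43·10000038993895827 + 285433947688127 = 430287110685208688, q_12 = 43·226806700484581 + 6473807944244 = 9759161928781227 → 430287110685208688/9759161928781227
APPEND 5: p_13 = 5·430287110685208688 + 10000038993895827 = 2161435592419939267, q_13 = 5·9759161928781227 + 226806700484581 = 49022616344390716 → 2161435592419939267/49022616344390716
APPEND 8: p_14 = 8·2161435592419939267 + 430287110685208688 = 17721771850044722824, q_14 = 8·49022616344390716 + 9759161928781227 = 401940092683906955 → 17721771850044722824/401940092683906955
APPEND 1: p_15 = 1·17721771850044722824 + 2161435592419939267 = 19883207442464662091, q_15 = 1·401940092683906955 + 49022616344390716 = 450962709028297671 → 19883207442464662091/450962709028297671
APPEND 11: p_16 = 11·19883207442464662091 + 17721771850044722824 = 236437053717156005825, q_16 = 11·450962709028297671 + 401940092683906955 = 5362529891995181336 → 236437053717156005825/5362529891995181336

44/1
485/11
12169/276
386014131/8755025
11979291391/271697296
239971841951/5442700945
9610852969431/217979735096
9850824811382/223422436041
10000038993895827/226806700484581
430287110685208688/9759161928781227
2161435592419939267/49022616344390716
17721771850044722824/401940092683906955
19883207442464662091/450962709028297671
236437053717156005825/5362529891995181336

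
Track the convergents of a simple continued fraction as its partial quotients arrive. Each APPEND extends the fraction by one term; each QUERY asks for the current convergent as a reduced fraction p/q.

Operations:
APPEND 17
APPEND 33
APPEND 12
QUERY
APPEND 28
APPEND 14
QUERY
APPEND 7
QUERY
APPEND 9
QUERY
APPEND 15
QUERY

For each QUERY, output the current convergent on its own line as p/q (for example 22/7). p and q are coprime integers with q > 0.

6761/397
2664941/156483
18844457/1106530
172265054/10115253
2602820267/152835325

APPEND 17: p_0 = 17·1 + 0 = 17, q_0 = 17·0 + 1 = 1 → 17/1
APPEND 33: p_1 = 33·17 + 1 = 562, q_1 = 33·1 + 0 = 33 → 562/33
APPEND 12: p_2 = 12·562 + 17 = 6761, q_2 = 12·33 + 1 = 397 → 6761/397
APPEND 28: p_3 = 28·6761 + 562 = 189870, q_3 = 28·397 + 33 = 11149 → 189870/11149
APPEND 14: p_4 = 14·189870 + 6761 = 2664941, q_4 = 14·11149 + 397 = 156483 → 2664941/156483
APPEND 7: p_5 = 7·2664941 + 189870 = 18844457, q_5 = 7·156483 + 11149 = 1106530 → 18844457/1106530
APPEND 9: p_6 = 9·18844457 + 2664941 = 172265054, q_6 = 9·1106530 + 156483 = 10115253 → 172265054/10115253
APPEND 15: p_7 = 15·172265054 + 18844457 = 2602820267, q_7 = 15·10115253 + 1106530 = 152835325 → 2602820267/152835325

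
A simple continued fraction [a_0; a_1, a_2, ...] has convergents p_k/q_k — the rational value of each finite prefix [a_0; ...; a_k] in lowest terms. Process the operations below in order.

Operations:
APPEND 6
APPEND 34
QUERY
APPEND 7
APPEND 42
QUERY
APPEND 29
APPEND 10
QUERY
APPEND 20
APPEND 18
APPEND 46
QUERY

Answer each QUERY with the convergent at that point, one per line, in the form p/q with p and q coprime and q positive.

205/34
60727/10072
17685967/2933342
295508019738/49012083175

APPEND 6: p_0 = 6·1 + 0 = 6, q_0 = 6·0 + 1 = 1 → 6/1
APPEND 34: p_1 = 34·6 + 1 = 205, q_1 = 34·1 + 0 = 34 → 205/34
APPEND 7: p_2 = 7·205 + 6 = 1441, q_2 = 7·34 + 1 = 239 → 1441/239
APPEND 42: p_3 = 42·1441 + 205 = 60727, q_3 = 42·239 + 34 = 10072 → 60727/10072
APPEND 29: p_4 = 29·60727 + 1441 = 1762524, q_4 = 29·10072 + 239 = 292327 → 1762524/292327
APPEND 10: p_5 = 10·1762524 + 60727 = 17685967, q_5 = 10·292327 + 10072 = 2933342 → 17685967/2933342
APPEND 20: p_6 = 20·17685967 + 1762524 = 355481864, q_6 = 20·2933342 + 292327 = 58959167 → 355481864/58959167
APPEND 18: p_7 = 18·355481864 + 17685967 = 6416359519, q_7 = 18·58959167 + 2933342 = 1064198348 → 6416359519/1064198348
APPEND 46: p_8 = 46·6416359519 + 355481864 = 295508019738, q_8 = 46·1064198348 + 58959167 = 49012083175 → 295508019738/49012083175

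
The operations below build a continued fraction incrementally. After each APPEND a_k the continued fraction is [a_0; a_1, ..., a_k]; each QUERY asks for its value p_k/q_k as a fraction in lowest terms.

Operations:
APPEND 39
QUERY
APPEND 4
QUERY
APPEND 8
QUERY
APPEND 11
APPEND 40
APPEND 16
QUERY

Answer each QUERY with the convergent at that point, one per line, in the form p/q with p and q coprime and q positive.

39/1
157/4
1295/33
9252402/235775

APPEND 39: p_0 = 39·1 + 0 = 39, q_0 = 39·0 + 1 = 1 → 39/1
APPEND 4: p_1 = 4·39 + 1 = 157, q_1 = 4·1 + 0 = 4 → 157/4
APPEND 8: p_2 = 8·157 + 39 = 1295, q_2 = 8·4 + 1 = 33 → 1295/33
APPEND 11: p_3 = 11·1295 + 157 = 14402, q_3 = 11·33 + 4 = 367 → 14402/367
APPEND 40: p_4 = 40·14402 + 1295 = 577375, q_4 = 40·367 + 33 = 14713 → 577375/14713
APPEND 16: p_5 = 16·577375 + 14402 = 9252402, q_5 = 16·14713 + 367 = 235775 → 9252402/235775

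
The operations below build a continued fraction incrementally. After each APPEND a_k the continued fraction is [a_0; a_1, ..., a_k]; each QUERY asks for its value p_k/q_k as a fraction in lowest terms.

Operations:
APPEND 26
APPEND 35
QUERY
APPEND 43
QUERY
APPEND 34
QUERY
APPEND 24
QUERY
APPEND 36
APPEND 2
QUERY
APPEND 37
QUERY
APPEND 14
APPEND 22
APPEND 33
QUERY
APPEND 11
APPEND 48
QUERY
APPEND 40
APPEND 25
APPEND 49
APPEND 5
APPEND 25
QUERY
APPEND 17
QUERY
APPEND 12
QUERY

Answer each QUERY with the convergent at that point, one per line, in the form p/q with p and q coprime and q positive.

911/35
39199/1506
1333677/51239
32047447/1231242
2342130985/89983144
87813888214/3373752279
898370341779249/34514802266557
476542839681532929/18308464915010845
2960981864261817232450066/113758990927341134038061
50454194760612981061369381/1938417236962638706793337
608411318991617589968882638/23374765834479005615558105

APPEND 26: p_0 = 26·1 + 0 = 26, q_0 = 26·0 + 1 = 1 → 26/1
APPEND 35: p_1 = 35·26 + 1 = 911, q_1 = 35·1 + 0 = 35 → 911/35
APPEND 43: p_2 = 43·911 + 26 = 39199, q_2 = 43·35 + 1 = 1506 → 39199/1506
APPEND 34: p_3 = 34·39199 + 911 = 1333677, q_3 = 34·1506 + 35 = 51239 → 1333677/51239
APPEND 24: p_4 = 24·1333677 + 39199 = 32047447, q_4 = 24·51239 + 1506 = 1231242 → 32047447/1231242
APPEND 36: p_5 = 36·32047447 + 1333677 = 1155041769, q_5 = 36·1231242 + 51239 = 44375951 → 1155041769/44375951
APPEND 2: p_6 = 2·1155041769 + 32047447 = 2342130985, q_6 = 2·44375951 + 1231242 = 89983144 → 2342130985/89983144
APPEND 37: p_7 = 37·2342130985 + 1155041769 = 87813888214, q_7 = 37·89983144 + 44375951 = 3373752279 → 87813888214/3373752279
APPEND 14: p_8 = 14·87813888214 + 2342130985 = 1231736565981, q_8 = 14·3373752279 + 89983144 = 47322515050 → 1231736565981/47322515050
APPEND 22: p_9 = 22·1231736565981 + 87813888214 = 27186018339796, q_9 = 22·47322515050 + 3373752279 = 1044469083379 → 27186018339796/1044469083379
APPEND 33: p_10 = 33·27186018339796 + 1231736565981 = 898370341779249, q_10 = 33·1044469083379 + 47322515050 = 34514802266557 → 898370341779249/34514802266557
APPEND 11: p_11 = 11·898370341779249 + 27186018339796 = 9909259777911535, q_11 = 11·34514802266557 + 1044469083379 = 380707294015506 → 9909259777911535/380707294015506
APPEND 48: p_12 = 48·9909259777911535 + 898370341779249 = 476542839681532929, q_12 = 48·380707294015506 + 34514802266557 = 18308464915010845 → 476542839681532929/18308464915010845
APPEND 40: p_13 = 40·476542839681532929 + 9909259777911535 = 19071622847039228695, q_13 = 40·18308464915010845 + 380707294015506 = 732719303894449306 → 19071622847039228695/732719303894449306
APPEND 25: p_14 = 25·19071622847039228695 + 476542839681532929 = 477267114015662250304, q_14 = 25·732719303894449306 + 18308464915010845 = 18336291062276243495 → 477267114015662250304/18336291062276243495
APPEND 49: p_15 = 49·477267114015662250304 + 19071622847039228695 = 23405160209614489493591, q_15 = 49·18336291062276243495 + 732719303894449306 = 899210981355430380561 → 23405160209614489493591/899210981355430380561
APPEND 5: p_16 = 5·23405160209614489493591 + 477267114015662250304 = 117503068162088109718259, q_16 = 5·899210981355430380561 + 18336291062276243495 = 4514391197839428146300 → 117503068162088109718259/4514391197839428146300
APPEND 25: p_17 = 25·117503068162088109718259 + 23405160209614489493591 = 2960981864261817232450066, q_17 = 25·4514391197839428146300 + 899210981355430380561 = 113758990927341134038061 → 2960981864261817232450066/113758990927341134038061
APPEND 17: p_18 = 17·2960981864261817232450066 + 117503068162088109718259 = 50454194760612981061369381, q_18 = 17·113758990927341134038061 + 4514391197839428146300 = 1938417236962638706793337 → 50454194760612981061369381/1938417236962638706793337
APPEND 12: p_19 = 12·50454194760612981061369381 + 2960981864261817232450066 = 608411318991617589968882638, q_19 = 12·1938417236962638706793337 + 113758990927341134038061 = 23374765834479005615558105 → 608411318991617589968882638/23374765834479005615558105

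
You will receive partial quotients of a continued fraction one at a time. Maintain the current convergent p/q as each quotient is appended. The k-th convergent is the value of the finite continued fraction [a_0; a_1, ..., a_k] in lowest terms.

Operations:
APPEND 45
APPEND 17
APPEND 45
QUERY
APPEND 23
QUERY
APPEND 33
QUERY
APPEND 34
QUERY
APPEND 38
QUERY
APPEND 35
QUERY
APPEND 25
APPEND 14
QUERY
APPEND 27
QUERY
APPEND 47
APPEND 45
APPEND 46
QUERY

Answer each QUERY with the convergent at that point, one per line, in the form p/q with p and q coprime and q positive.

34515/766
794611/17635
26256678/582721
893521663/19830149
33980079872/754128383
1190196317183/26414323554
418234628449441/9281985364816
11322123856144354/251274717067265
1103448551398424417893/24489108763852001431

APPEND 45: p_0 = 45·1 + 0 = 45, q_0 = 45·0 + 1 = 1 → 45/1
APPEND 17: p_1 = 17·45 + 1 = 766, q_1 = 17·1 + 0 = 17 → 766/17
APPEND 45: p_2 = 45·766 + 45 = 34515, q_2 = 45·17 + 1 = 766 → 34515/766
APPEND 23: p_3 = 23·34515 + 766 = 794611, q_3 = 23·766 + 17 = 17635 → 794611/17635
APPEND 33: p_4 = 33·794611 + 34515 = 26256678, q_4 = 33·17635 + 766 = 582721 → 26256678/582721
APPEND 34: p_5 = 34·26256678 + 794611 = 893521663, q_5 = 34·582721 + 17635 = 19830149 → 893521663/19830149
APPEND 38: p_6 = 38·893521663 + 26256678 = 33980079872, q_6 = 38·19830149 + 582721 = 754128383 → 33980079872/754128383
APPEND 35: p_7 = 35·33980079872 + 893521663 = 1190196317183, q_7 = 35·754128383 + 19830149 = 26414323554 → 1190196317183/26414323554
APPEND 25: p_8 = 25·1190196317183 + 33980079872 = 29788888009447, q_8 = 25·26414323554 + 754128383 = 661112217233 → 29788888009447/661112217233
APPEND 14: p_9 = 14·29788888009447 + 1190196317183 = 418234628449441, q_9 = 14·661112217233 + 26414323554 = 9281985364816 → 418234628449441/9281985364816
APPEND 27: p_10 = 27·418234628449441 + 29788888009447 = 11322123856144354, q_10 = 27·9281985364816 + 661112217233 = 251274717067265 → 11322123856144354/251274717067265
APPEND 47: p_11 = 47·11322123856144354 + 418234628449441 = 532558055867234079, q_11 = 47·251274717067265 + 9281985364816 = 11819193687526271 → 532558055867234079/11819193687526271
APPEND 45: p_12 = 45·532558055867234079 + 11322123856144354 = 23976434637881677909, q_12 = 45·11819193687526271 + 251274717067265 = 532114990655749460 → 23976434637881677909/532114990655749460
APPEND 46: p_13 = 46·23976434637881677909 + 532558055867234079 = 1103448551398424417893, q_13 = 46·532114990655749460 + 11819193687526271 = 24489108763852001431 → 1103448551398424417893/24489108763852001431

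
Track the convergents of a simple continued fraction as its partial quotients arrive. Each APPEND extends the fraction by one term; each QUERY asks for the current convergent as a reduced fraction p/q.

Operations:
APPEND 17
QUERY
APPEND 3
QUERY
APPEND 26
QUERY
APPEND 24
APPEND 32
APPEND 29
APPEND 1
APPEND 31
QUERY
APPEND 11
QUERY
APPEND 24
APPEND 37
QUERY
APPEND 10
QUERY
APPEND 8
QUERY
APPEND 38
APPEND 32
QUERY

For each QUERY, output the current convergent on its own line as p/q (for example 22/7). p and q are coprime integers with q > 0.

17/1
52/3
1369/79
1012246631/58413041
11166378599/644370760
9964363699858/575006888157
99912642331587/5765592192851
809265502352554/46699744430965
988073320917669002/57018087922655637

APPEND 17: p_0 = 17·1 + 0 = 17, q_0 = 17·0 + 1 = 1 → 17/1
APPEND 3: p_1 = 3·17 + 1 = 52, q_1 = 3·1 + 0 = 3 → 52/3
APPEND 26: p_2 = 26·52 + 17 = 1369, q_2 = 26·3 + 1 = 79 → 1369/79
APPEND 24: p_3 = 24·1369 + 52 = 32908, q_3 = 24·79 + 3 = 1899 → 32908/1899
APPEND 32: p_4 = 32·32908 + 1369 = 1054425, q_4 = 32·1899 + 79 = 60847 → 1054425/60847
APPEND 29: p_5 = 29·1054425 + 32908 = 30611233, q_5 = 29·60847 + 1899 = 1766462 → 30611233/1766462
APPEND 1: p_6 = 1·30611233 + 1054425 = 31665658, q_6 = 1·1766462 + 60847 = 1827309 → 31665658/1827309
APPEND 31: p_7 = 31·31665658 + 30611233 = 1012246631, q_7 = 31·1827309 + 1766462 = 58413041 → 1012246631/58413041
APPEND 11: p_8 = 11·1012246631 + 31665658 = 11166378599, q_8 = 11·58413041 + 1827309 = 644370760 → 11166378599/644370760
APPEND 24: p_9 = 24·11166378599 + 1012246631 = 269005333007, q_9 = 24·644370760 + 58413041 = 15523311281 → 269005333007/15523311281
APPEND 37: p_10 = 37·269005333007 + 11166378599 = 9964363699858, q_10 = 37·15523311281 + 644370760 = 575006888157 → 9964363699858/575006888157
APPEND 10: p_11 = 10·9964363699858 + 269005333007 = 99912642331587, q_11 = 10·575006888157 + 15523311281 = 5765592192851 → 99912642331587/5765592192851
APPEND 8: p_12 = 8·99912642331587 + 9964363699858 = 809265502352554, q_12 = 8·5765592192851 + 575006888157 = 46699744430965 → 809265502352554/46699744430965
APPEND 38: p_13 = 38·809265502352554 + 99912642331587 = 30852001731728639, q_13 = 38·46699744430965 + 5765592192851 = 1780355880569521 → 30852001731728639/1780355880569521
APPEND 32: p_14 = 32·30852001731728639 + 809265502352554 = 988073320917669002, q_14 = 32·1780355880569521 + 46699744430965 = 57018087922655637 → 988073320917669002/57018087922655637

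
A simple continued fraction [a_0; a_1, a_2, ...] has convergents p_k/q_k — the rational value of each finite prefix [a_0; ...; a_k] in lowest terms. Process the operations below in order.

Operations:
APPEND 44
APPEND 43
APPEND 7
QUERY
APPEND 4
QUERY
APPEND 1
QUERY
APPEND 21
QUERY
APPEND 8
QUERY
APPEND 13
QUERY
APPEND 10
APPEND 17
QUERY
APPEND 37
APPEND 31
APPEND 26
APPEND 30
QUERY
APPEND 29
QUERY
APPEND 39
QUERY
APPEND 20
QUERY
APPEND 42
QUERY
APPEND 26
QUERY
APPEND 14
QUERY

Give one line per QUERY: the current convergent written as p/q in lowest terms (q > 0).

APPEND 44: p_0 = 44·1 + 0 = 44, q_0 = 44·0 + 1 = 1 → 44/1
APPEND 43: p_1 = 43·44 + 1 = 1893, q_1 = 43·1 + 0 = 43 → 1893/43
APPEND 7: p_2 = 7·1893 + 44 = 13295, q_2 = 7·43 + 1 = 302 → 13295/302
APPEND 4: p_3 = 4·13295 + 1893 = 55073, q_3 = 4·302 + 43 = 1251 → 55073/1251
APPEND 1: p_4 = 1·55073 + 13295 = 68368, q_4 = 1·1251 + 302 = 1553 → 68368/1553
APPEND 21: p_5 = 21·68368 + 55073 = 1490801, q_5 = 21·1553 + 1251 = 33864 → 1490801/33864
APPEND 8: p_6 = 8·1490801 + 68368 = 11994776, q_6 = 8·33864 + 1553 = 272465 → 11994776/272465
APPEND 13: p_7 = 13·11994776 + 1490801 = 157422889, q_7 = 13·272465 + 33864 = 3575909 → 157422889/3575909
APPEND 10: p_8 = 10·157422889 + 11994776 = 1586223666, q_8 = 10·3575909 + 272465 = 36031555 → 1586223666/36031555
APPEND 17: p_9 = 17·1586223666 + 157422889 = 27123225211, q_9 = 17·36031555 + 3575909 = 616112344 → 27123225211/616112344
APPEND 37: p_10 = 37·27123225211 + 1586223666 = 1005145556473, q_10 = 37·616112344 + 36031555 = 22832188283 → 1005145556473/22832188283
APPEND 31: p_11 = 31·1005145556473 + 27123225211 = 31186635475874, q_11 = 31·22832188283 + 616112344 = 708413949117 → 31186635475874/708413949117
APPEND 26: p_12 = 26·31186635475874 + 1005145556473 = 811857667929197, q_12 = 26·708413949117 + 22832188283 = 18441594865325 → 811857667929197/18441594865325
APPEND 30: p_13 = 30·811857667929197 + 31186635475874 = 24386916673351784, q_13 = 30·18441594865325 + 708413949117 = 553956259908867 → 24386916673351784/553956259908867
APPEND 29: p_14 = 29·24386916673351784 + 811857667929197 = 708032441195130933, q_14 = 29·553956259908867 + 18441594865325 = 16083173132222468 → 708032441195130933/16083173132222468
APPEND 39: p_15 = 39·708032441195130933 + 24386916673351784 = 27637652123283458171, q_15 = 39·16083173132222468 + 553956259908867 = 627797708416585119 → 27637652123283458171/627797708416585119
APPEND 20: p_16 = 20·27637652123283458171 + 708032441195130933 = 553461074906864294353, q_16 = 20·627797708416585119 + 16083173132222468 = 12572037341463924848 → 553461074906864294353/12572037341463924848
APPEND 42: p_17 = 42·553461074906864294353 + 27637652123283458171 = 23273002798211583820997, q_17 = 42·12572037341463924848 + 627797708416585119 = 528653366049901428735 → 23273002798211583820997/528653366049901428735
APPEND 26: p_18 = 26·23273002798211583820997 + 553461074906864294353 = 605651533828408043640275, q_18 = 26·528653366049901428735 + 12572037341463924848 = 13757559554638901071958 → 605651533828408043640275/13757559554638901071958
APPEND 14: p_19 = 14·605651533828408043640275 + 23273002798211583820997 = 8502394476395924194784847, q_19 = 14·13757559554638901071958 + 528653366049901428735 = 193134487130994516436147 → 8502394476395924194784847/193134487130994516436147

13295/302
55073/1251
68368/1553
1490801/33864
11994776/272465
157422889/3575909
27123225211/616112344
24386916673351784/553956259908867
708032441195130933/16083173132222468
27637652123283458171/627797708416585119
553461074906864294353/12572037341463924848
23273002798211583820997/528653366049901428735
605651533828408043640275/13757559554638901071958
8502394476395924194784847/193134487130994516436147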